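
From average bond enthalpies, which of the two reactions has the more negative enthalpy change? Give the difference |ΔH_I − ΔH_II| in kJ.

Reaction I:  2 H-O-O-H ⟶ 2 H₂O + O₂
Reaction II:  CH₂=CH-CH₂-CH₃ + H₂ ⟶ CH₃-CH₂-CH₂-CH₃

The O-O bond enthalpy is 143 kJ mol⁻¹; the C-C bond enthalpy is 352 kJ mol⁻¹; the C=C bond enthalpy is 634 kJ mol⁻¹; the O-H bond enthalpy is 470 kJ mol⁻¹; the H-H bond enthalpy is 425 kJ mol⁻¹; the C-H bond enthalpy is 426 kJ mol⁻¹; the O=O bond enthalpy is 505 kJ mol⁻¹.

Reaction I:
  Bonds broken (reactants):
    O-H: 4 × 470 = 1880
    O-O: 2 × 143 = 286
    Σ(broken) = 2166 kJ
  Bonds formed (products):
    O-H: 4 × 470 = 1880
    O=O: 1 × 505 = 505
    Σ(formed) = 2385 kJ
  ΔH_I = 2166 − 2385 = −219 kJ
Reaction II:
  Bonds broken (reactants):
    C-C: 2 × 352 = 704
    C-H: 8 × 426 = 3408
    C=C: 1 × 634 = 634
    H-H: 1 × 425 = 425
    Σ(broken) = 5171 kJ
  Bonds formed (products):
    C-C: 3 × 352 = 1056
    C-H: 10 × 426 = 4260
    Σ(formed) = 5316 kJ
  ΔH_II = 5171 − 5316 = −145 kJ
ΔH_I − ΔH_II = −74 kJ, so reaction I has the more negative ΔH; |ΔH_I − ΔH_II| = 74 kJ.

Reaction I, by 74 kJ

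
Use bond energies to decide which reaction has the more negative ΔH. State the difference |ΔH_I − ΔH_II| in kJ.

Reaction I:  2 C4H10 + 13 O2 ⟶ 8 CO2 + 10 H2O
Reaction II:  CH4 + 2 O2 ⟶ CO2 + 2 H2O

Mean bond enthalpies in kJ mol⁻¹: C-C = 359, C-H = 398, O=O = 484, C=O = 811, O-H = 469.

Reaction I:
  Bonds broken (reactants):
    C-C: 6 × 359 = 2154
    C-H: 20 × 398 = 7960
    O=O: 13 × 484 = 6292
    Σ(broken) = 16406 kJ
  Bonds formed (products):
    C=O: 16 × 811 = 12976
    O-H: 20 × 469 = 9380
    Σ(formed) = 22356 kJ
  ΔH_I = 16406 − 22356 = −5950 kJ
Reaction II:
  Bonds broken (reactants):
    C-H: 4 × 398 = 1592
    O=O: 2 × 484 = 968
    Σ(broken) = 2560 kJ
  Bonds formed (products):
    C=O: 2 × 811 = 1622
    O-H: 4 × 469 = 1876
    Σ(formed) = 3498 kJ
  ΔH_II = 2560 − 3498 = −938 kJ
ΔH_I − ΔH_II = −5012 kJ, so reaction I has the more negative ΔH; |ΔH_I − ΔH_II| = 5012 kJ.

Reaction I, by 5012 kJ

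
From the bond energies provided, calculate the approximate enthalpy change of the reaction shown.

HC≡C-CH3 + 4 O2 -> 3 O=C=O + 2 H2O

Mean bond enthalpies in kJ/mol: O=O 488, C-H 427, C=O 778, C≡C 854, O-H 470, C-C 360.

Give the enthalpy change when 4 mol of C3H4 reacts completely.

Bonds broken (reactants):
  C≡C: 1 × 854 = 854
  C-C: 1 × 360 = 360
  C-H: 4 × 427 = 1708
  O=O: 4 × 488 = 1952
  Σ(broken) = 4874 kJ
Bonds formed (products):
  C=O: 6 × 778 = 4668
  O-H: 4 × 470 = 1880
  Σ(formed) = 6548 kJ
ΔH = Σ(broken) − Σ(formed) = 4874 − 6548 = −1674 kJ
For 4× the reaction as written: 4 × (−1674) = −6696 kJ

ΔH = −6696 kJ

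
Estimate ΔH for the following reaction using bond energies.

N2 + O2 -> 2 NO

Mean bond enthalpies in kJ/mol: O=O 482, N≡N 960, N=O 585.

Bonds broken (reactants):
  N≡N: 1 × 960 = 960
  O=O: 1 × 482 = 482
  Σ(broken) = 1442 kJ
Bonds formed (products):
  N=O: 2 × 585 = 1170
  Σ(formed) = 1170 kJ
ΔH = Σ(broken) − Σ(formed) = 1442 − 1170 = +272 kJ

ΔH ≈ +272 kJ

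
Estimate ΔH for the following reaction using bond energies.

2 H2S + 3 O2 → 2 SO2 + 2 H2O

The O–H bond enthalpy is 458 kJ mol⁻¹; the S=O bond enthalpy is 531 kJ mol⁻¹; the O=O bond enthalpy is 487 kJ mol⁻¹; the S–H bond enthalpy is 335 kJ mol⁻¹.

ΔH ≈ −1155 kJ

Bonds broken (reactants):
  O=O: 3 × 487 = 1461
  S–H: 4 × 335 = 1340
  Σ(broken) = 2801 kJ
Bonds formed (products):
  O–H: 4 × 458 = 1832
  S=O: 4 × 531 = 2124
  Σ(formed) = 3956 kJ
ΔH = Σ(broken) − Σ(formed) = 2801 − 3956 = −1155 kJ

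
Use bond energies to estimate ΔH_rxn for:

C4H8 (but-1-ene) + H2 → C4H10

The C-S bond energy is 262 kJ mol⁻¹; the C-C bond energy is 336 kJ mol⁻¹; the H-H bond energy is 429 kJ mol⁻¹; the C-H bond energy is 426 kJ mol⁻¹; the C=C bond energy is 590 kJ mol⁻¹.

ΔH ≈ −169 kJ

Bonds broken (reactants):
  C-C: 2 × 336 = 672
  C-H: 8 × 426 = 3408
  C=C: 1 × 590 = 590
  H-H: 1 × 429 = 429
  Σ(broken) = 5099 kJ
Bonds formed (products):
  C-C: 3 × 336 = 1008
  C-H: 10 × 426 = 4260
  Σ(formed) = 5268 kJ
ΔH = Σ(broken) − Σ(formed) = 5099 − 5268 = −169 kJ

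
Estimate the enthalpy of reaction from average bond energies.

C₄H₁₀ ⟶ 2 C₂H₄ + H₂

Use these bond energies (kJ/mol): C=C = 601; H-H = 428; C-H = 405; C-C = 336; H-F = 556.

Bonds broken (reactants):
  C-C: 3 × 336 = 1008
  C-H: 10 × 405 = 4050
  Σ(broken) = 5058 kJ
Bonds formed (products):
  C-H: 8 × 405 = 3240
  C=C: 2 × 601 = 1202
  H-H: 1 × 428 = 428
  Σ(formed) = 4870 kJ
ΔH = Σ(broken) − Σ(formed) = 5058 − 4870 = +188 kJ

ΔH ≈ +188 kJ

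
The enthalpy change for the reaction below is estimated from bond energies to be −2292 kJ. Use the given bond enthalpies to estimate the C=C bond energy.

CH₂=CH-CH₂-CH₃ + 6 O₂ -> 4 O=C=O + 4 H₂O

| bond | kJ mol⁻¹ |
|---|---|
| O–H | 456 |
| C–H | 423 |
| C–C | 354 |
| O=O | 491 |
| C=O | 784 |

Let D be the C=C bond energy.
Σ(broken) = 2×354 + 8×423 + 1×D + 6×491 = 7038 + D
Σ(formed) = 8×784 + 8×456 = 9920
ΔH = Σ(broken) − Σ(formed) = (7038 + D) − (9920) = −2882 + D
Setting this equal to −2292 kJ gives D = 590 kJ/mol.

D(C=C) ≈ 590 kJ/mol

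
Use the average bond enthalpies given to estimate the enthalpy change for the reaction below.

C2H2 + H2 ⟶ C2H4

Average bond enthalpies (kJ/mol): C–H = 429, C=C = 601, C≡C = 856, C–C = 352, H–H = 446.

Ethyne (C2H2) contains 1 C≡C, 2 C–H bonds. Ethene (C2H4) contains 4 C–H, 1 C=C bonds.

Bonds broken (reactants):
  C≡C: 1 × 856 = 856
  C–H: 2 × 429 = 858
  H–H: 1 × 446 = 446
  Σ(broken) = 2160 kJ
Bonds formed (products):
  C–H: 4 × 429 = 1716
  C=C: 1 × 601 = 601
  Σ(formed) = 2317 kJ
ΔH = Σ(broken) − Σ(formed) = 2160 − 2317 = −157 kJ

ΔH ≈ −157 kJ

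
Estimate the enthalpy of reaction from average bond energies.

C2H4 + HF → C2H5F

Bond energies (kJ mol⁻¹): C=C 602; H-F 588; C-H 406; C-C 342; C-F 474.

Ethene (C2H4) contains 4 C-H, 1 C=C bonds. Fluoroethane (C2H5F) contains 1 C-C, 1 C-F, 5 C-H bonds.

Bonds broken (reactants):
  C-H: 4 × 406 = 1624
  C=C: 1 × 602 = 602
  H-F: 1 × 588 = 588
  Σ(broken) = 2814 kJ
Bonds formed (products):
  C-C: 1 × 342 = 342
  C-F: 1 × 474 = 474
  C-H: 5 × 406 = 2030
  Σ(formed) = 2846 kJ
ΔH = Σ(broken) − Σ(formed) = 2814 − 2846 = −32 kJ

ΔH ≈ −32 kJ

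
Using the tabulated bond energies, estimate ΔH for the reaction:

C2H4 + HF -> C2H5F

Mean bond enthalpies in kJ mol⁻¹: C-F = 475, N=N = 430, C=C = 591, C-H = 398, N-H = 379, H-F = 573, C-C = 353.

ΔH ≈ −62 kJ

Bonds broken (reactants):
  C-H: 4 × 398 = 1592
  C=C: 1 × 591 = 591
  H-F: 1 × 573 = 573
  Σ(broken) = 2756 kJ
Bonds formed (products):
  C-C: 1 × 353 = 353
  C-F: 1 × 475 = 475
  C-H: 5 × 398 = 1990
  Σ(formed) = 2818 kJ
ΔH = Σ(broken) − Σ(formed) = 2756 − 2818 = −62 kJ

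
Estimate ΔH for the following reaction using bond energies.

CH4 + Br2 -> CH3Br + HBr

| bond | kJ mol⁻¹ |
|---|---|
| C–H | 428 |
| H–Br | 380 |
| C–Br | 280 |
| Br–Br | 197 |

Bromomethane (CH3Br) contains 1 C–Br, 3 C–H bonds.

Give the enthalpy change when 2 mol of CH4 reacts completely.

Bonds broken (reactants):
  Br–Br: 1 × 197 = 197
  C–H: 4 × 428 = 1712
  Σ(broken) = 1909 kJ
Bonds formed (products):
  C–Br: 1 × 280 = 280
  C–H: 3 × 428 = 1284
  H–Br: 1 × 380 = 380
  Σ(formed) = 1944 kJ
ΔH = Σ(broken) − Σ(formed) = 1909 − 1944 = −35 kJ
For 2× the reaction as written: 2 × (−35) = −70 kJ

ΔH = −70 kJ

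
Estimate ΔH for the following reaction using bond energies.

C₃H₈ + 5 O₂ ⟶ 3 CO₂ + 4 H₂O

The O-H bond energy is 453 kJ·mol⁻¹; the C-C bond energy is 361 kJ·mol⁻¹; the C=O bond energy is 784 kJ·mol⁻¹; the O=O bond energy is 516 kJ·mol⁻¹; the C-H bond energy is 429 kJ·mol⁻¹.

Bonds broken (reactants):
  C-C: 2 × 361 = 722
  C-H: 8 × 429 = 3432
  O=O: 5 × 516 = 2580
  Σ(broken) = 6734 kJ
Bonds formed (products):
  C=O: 6 × 784 = 4704
  O-H: 8 × 453 = 3624
  Σ(formed) = 8328 kJ
ΔH = Σ(broken) − Σ(formed) = 6734 − 8328 = −1594 kJ

ΔH ≈ −1594 kJ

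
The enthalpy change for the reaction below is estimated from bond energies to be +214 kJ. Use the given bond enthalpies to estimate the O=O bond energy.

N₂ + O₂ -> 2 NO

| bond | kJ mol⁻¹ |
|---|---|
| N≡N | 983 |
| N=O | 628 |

D(O=O) ≈ 487 kJ/mol

Let D be the O=O bond energy.
Σ(broken) = 1×983 + 1×D = 983 + D
Σ(formed) = 2×628 = 1256
ΔH = Σ(broken) − Σ(formed) = (983 + D) − (1256) = −273 + D
Setting this equal to +214 kJ gives D = 487 kJ/mol.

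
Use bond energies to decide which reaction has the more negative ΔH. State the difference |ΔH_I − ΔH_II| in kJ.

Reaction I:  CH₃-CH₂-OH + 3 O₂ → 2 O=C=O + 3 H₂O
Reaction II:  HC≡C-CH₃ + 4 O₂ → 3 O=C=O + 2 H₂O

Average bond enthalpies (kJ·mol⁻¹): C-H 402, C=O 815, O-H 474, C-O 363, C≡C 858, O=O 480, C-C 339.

Reaction I:
  Bonds broken (reactants):
    C-C: 1 × 339 = 339
    C-H: 5 × 402 = 2010
    C-O: 1 × 363 = 363
    O-H: 1 × 474 = 474
    O=O: 3 × 480 = 1440
    Σ(broken) = 4626 kJ
  Bonds formed (products):
    C=O: 4 × 815 = 3260
    O-H: 6 × 474 = 2844
    Σ(formed) = 6104 kJ
  ΔH_I = 4626 − 6104 = −1478 kJ
Reaction II:
  Bonds broken (reactants):
    C≡C: 1 × 858 = 858
    C-C: 1 × 339 = 339
    C-H: 4 × 402 = 1608
    O=O: 4 × 480 = 1920
    Σ(broken) = 4725 kJ
  Bonds formed (products):
    C=O: 6 × 815 = 4890
    O-H: 4 × 474 = 1896
    Σ(formed) = 6786 kJ
  ΔH_II = 4725 − 6786 = −2061 kJ
ΔH_I − ΔH_II = +583 kJ, so reaction II has the more negative ΔH; |ΔH_I − ΔH_II| = 583 kJ.

Reaction II, by 583 kJ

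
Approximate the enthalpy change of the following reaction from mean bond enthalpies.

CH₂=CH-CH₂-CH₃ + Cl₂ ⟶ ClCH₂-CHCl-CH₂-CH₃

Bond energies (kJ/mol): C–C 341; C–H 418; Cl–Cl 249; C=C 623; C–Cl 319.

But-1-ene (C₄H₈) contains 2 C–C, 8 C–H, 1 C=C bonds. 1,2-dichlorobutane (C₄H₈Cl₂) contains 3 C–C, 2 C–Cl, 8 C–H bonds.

ΔH ≈ −107 kJ

Bonds broken (reactants):
  C–C: 2 × 341 = 682
  C–H: 8 × 418 = 3344
  C=C: 1 × 623 = 623
  Cl–Cl: 1 × 249 = 249
  Σ(broken) = 4898 kJ
Bonds formed (products):
  C–C: 3 × 341 = 1023
  C–Cl: 2 × 319 = 638
  C–H: 8 × 418 = 3344
  Σ(formed) = 5005 kJ
ΔH = Σ(broken) − Σ(formed) = 4898 − 5005 = −107 kJ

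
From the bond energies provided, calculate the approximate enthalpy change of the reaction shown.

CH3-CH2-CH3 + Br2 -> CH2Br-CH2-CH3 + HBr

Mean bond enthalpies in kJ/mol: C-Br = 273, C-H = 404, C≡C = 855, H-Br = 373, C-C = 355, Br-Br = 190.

Bonds broken (reactants):
  Br-Br: 1 × 190 = 190
  C-C: 2 × 355 = 710
  C-H: 8 × 404 = 3232
  Σ(broken) = 4132 kJ
Bonds formed (products):
  C-Br: 1 × 273 = 273
  C-C: 2 × 355 = 710
  C-H: 7 × 404 = 2828
  H-Br: 1 × 373 = 373
  Σ(formed) = 4184 kJ
ΔH = Σ(broken) − Σ(formed) = 4132 − 4184 = −52 kJ

ΔH ≈ −52 kJ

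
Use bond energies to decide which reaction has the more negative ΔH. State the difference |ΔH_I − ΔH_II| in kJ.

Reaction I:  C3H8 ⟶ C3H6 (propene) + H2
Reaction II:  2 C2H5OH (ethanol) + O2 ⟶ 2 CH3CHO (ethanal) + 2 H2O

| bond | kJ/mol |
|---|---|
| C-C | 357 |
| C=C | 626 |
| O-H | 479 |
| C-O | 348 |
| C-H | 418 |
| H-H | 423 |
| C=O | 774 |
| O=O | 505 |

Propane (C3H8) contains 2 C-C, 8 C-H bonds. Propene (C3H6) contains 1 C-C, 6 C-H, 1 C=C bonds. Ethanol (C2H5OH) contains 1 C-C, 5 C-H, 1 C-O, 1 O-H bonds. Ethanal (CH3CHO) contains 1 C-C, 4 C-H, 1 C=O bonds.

Reaction I:
  Bonds broken (reactants):
    C-C: 2 × 357 = 714
    C-H: 8 × 418 = 3344
    Σ(broken) = 4058 kJ
  Bonds formed (products):
    C-C: 1 × 357 = 357
    C-H: 6 × 418 = 2508
    C=C: 1 × 626 = 626
    H-H: 1 × 423 = 423
    Σ(formed) = 3914 kJ
  ΔH_I = 4058 − 3914 = +144 kJ
Reaction II:
  Bonds broken (reactants):
    C-C: 2 × 357 = 714
    C-H: 10 × 418 = 4180
    C-O: 2 × 348 = 696
    O-H: 2 × 479 = 958
    O=O: 1 × 505 = 505
    Σ(broken) = 7053 kJ
  Bonds formed (products):
    C-C: 2 × 357 = 714
    C-H: 8 × 418 = 3344
    C=O: 2 × 774 = 1548
    O-H: 4 × 479 = 1916
    Σ(formed) = 7522 kJ
  ΔH_II = 7053 − 7522 = −469 kJ
ΔH_I − ΔH_II = +613 kJ, so reaction II has the more negative ΔH; |ΔH_I − ΔH_II| = 613 kJ.

Reaction II, by 613 kJ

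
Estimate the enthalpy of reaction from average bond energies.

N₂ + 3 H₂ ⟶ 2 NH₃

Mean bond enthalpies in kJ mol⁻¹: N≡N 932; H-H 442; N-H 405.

Bonds broken (reactants):
  H-H: 3 × 442 = 1326
  N≡N: 1 × 932 = 932
  Σ(broken) = 2258 kJ
Bonds formed (products):
  N-H: 6 × 405 = 2430
  Σ(formed) = 2430 kJ
ΔH = Σ(broken) − Σ(formed) = 2258 − 2430 = −172 kJ

ΔH ≈ −172 kJ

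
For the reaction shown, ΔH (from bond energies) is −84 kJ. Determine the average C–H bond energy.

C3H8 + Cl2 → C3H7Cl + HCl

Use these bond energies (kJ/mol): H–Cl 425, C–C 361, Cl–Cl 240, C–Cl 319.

D(C–H) ≈ 420 kJ/mol

Let D be the C–H bond energy.
Σ(broken) = 2×361 + 8×D + 1×240 = 962 + 8D
Σ(formed) = 2×361 + 1×319 + 7×D + 1×425 = 1466 + 7D
ΔH = Σ(broken) − Σ(formed) = (962 + 8D) − (1466 + 7D) = −504 + D
Setting this equal to −84 kJ gives D = 420 kJ/mol.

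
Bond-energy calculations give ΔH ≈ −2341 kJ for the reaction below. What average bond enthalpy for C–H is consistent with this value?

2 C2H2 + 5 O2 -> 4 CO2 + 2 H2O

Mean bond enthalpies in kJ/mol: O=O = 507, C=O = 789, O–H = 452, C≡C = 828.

Let D be the C–H bond energy.
Σ(broken) = 2×828 + 4×D + 5×507 = 4191 + 4D
Σ(formed) = 8×789 + 4×452 = 8120
ΔH = Σ(broken) − Σ(formed) = (4191 + 4D) − (8120) = −3929 + 4D
Setting this equal to −2341 kJ gives 4D = 1588, so D = 397 kJ/mol.

D(C–H) ≈ 397 kJ/mol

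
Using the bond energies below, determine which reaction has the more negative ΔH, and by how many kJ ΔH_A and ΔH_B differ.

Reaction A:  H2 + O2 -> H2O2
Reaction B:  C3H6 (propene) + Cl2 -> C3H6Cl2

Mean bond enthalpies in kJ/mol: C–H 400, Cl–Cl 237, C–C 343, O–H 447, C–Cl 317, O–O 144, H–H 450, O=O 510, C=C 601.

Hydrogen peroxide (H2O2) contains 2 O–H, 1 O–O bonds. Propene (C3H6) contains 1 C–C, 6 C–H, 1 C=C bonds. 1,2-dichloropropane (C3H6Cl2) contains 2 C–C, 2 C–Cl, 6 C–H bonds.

Reaction B, by 61 kJ

Reaction A:
  Bonds broken (reactants):
    H–H: 1 × 450 = 450
    O=O: 1 × 510 = 510
    Σ(broken) = 960 kJ
  Bonds formed (products):
    O–H: 2 × 447 = 894
    O–O: 1 × 144 = 144
    Σ(formed) = 1038 kJ
  ΔH_A = 960 − 1038 = −78 kJ
Reaction B:
  Bonds broken (reactants):
    C–C: 1 × 343 = 343
    C–H: 6 × 400 = 2400
    C=C: 1 × 601 = 601
    Cl–Cl: 1 × 237 = 237
    Σ(broken) = 3581 kJ
  Bonds formed (products):
    C–C: 2 × 343 = 686
    C–Cl: 2 × 317 = 634
    C–H: 6 × 400 = 2400
    Σ(formed) = 3720 kJ
  ΔH_B = 3581 − 3720 = −139 kJ
ΔH_A − ΔH_B = +61 kJ, so reaction B has the more negative ΔH; |ΔH_A − ΔH_B| = 61 kJ.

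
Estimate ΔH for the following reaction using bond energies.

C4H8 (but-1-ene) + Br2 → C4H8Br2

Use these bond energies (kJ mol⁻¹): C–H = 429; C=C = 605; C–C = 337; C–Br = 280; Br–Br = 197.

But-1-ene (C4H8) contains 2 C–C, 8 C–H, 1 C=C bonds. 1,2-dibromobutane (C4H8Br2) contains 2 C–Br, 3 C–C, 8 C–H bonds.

Bonds broken (reactants):
  Br–Br: 1 × 197 = 197
  C–C: 2 × 337 = 674
  C–H: 8 × 429 = 3432
  C=C: 1 × 605 = 605
  Σ(broken) = 4908 kJ
Bonds formed (products):
  C–Br: 2 × 280 = 560
  C–C: 3 × 337 = 1011
  C–H: 8 × 429 = 3432
  Σ(formed) = 5003 kJ
ΔH = Σ(broken) − Σ(formed) = 4908 − 5003 = −95 kJ

ΔH ≈ −95 kJ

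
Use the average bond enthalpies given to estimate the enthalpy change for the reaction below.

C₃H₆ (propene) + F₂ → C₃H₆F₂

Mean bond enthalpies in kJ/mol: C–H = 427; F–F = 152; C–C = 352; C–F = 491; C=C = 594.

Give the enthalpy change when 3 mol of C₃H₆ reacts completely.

Bonds broken (reactants):
  C–C: 1 × 352 = 352
  C–H: 6 × 427 = 2562
  C=C: 1 × 594 = 594
  F–F: 1 × 152 = 152
  Σ(broken) = 3660 kJ
Bonds formed (products):
  C–C: 2 × 352 = 704
  C–F: 2 × 491 = 982
  C–H: 6 × 427 = 2562
  Σ(formed) = 4248 kJ
ΔH = Σ(broken) − Σ(formed) = 3660 − 4248 = −588 kJ
For 3× the reaction as written: 3 × (−588) = −1764 kJ

ΔH = −1764 kJ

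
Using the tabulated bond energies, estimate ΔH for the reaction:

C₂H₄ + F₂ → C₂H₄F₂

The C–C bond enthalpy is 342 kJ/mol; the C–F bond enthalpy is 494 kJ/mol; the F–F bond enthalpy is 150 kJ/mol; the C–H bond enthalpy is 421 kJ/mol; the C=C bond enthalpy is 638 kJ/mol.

Bonds broken (reactants):
  C–H: 4 × 421 = 1684
  C=C: 1 × 638 = 638
  F–F: 1 × 150 = 150
  Σ(broken) = 2472 kJ
Bonds formed (products):
  C–C: 1 × 342 = 342
  C–F: 2 × 494 = 988
  C–H: 4 × 421 = 1684
  Σ(formed) = 3014 kJ
ΔH = Σ(broken) − Σ(formed) = 2472 − 3014 = −542 kJ

ΔH ≈ −542 kJ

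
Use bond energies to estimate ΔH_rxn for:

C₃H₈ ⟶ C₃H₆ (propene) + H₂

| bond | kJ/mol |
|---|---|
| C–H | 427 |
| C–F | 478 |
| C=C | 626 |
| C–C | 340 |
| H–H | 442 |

Bonds broken (reactants):
  C–C: 2 × 340 = 680
  C–H: 8 × 427 = 3416
  Σ(broken) = 4096 kJ
Bonds formed (products):
  C–C: 1 × 340 = 340
  C–H: 6 × 427 = 2562
  C=C: 1 × 626 = 626
  H–H: 1 × 442 = 442
  Σ(formed) = 3970 kJ
ΔH = Σ(broken) − Σ(formed) = 4096 − 3970 = +126 kJ

ΔH ≈ +126 kJ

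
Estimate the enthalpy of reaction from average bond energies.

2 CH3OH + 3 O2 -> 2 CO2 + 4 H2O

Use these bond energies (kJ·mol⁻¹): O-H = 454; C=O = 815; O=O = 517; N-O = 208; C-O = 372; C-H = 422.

Bonds broken (reactants):
  C-H: 6 × 422 = 2532
  C-O: 2 × 372 = 744
  O-H: 2 × 454 = 908
  O=O: 3 × 517 = 1551
  Σ(broken) = 5735 kJ
Bonds formed (products):
  C=O: 4 × 815 = 3260
  O-H: 8 × 454 = 3632
  Σ(formed) = 6892 kJ
ΔH = Σ(broken) − Σ(formed) = 5735 − 6892 = −1157 kJ

ΔH ≈ −1157 kJ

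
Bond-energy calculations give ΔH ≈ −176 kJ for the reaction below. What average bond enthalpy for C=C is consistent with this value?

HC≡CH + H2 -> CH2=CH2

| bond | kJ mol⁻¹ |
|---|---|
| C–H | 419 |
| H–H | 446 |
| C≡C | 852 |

Let D be the C=C bond energy.
Σ(broken) = 1×852 + 2×419 + 1×446 = 2136
Σ(formed) = 4×419 + 1×D = 1676 + D
ΔH = Σ(broken) − Σ(formed) = (2136) − (1676 + D) = +460 − D
Setting this equal to −176 kJ gives D = 636 kJ/mol.

D(C=C) ≈ 636 kJ/mol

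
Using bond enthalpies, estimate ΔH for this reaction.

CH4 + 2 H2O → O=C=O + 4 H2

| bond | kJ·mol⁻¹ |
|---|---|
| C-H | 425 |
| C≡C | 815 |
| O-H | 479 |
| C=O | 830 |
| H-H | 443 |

Bonds broken (reactants):
  C-H: 4 × 425 = 1700
  O-H: 4 × 479 = 1916
  Σ(broken) = 3616 kJ
Bonds formed (products):
  C=O: 2 × 830 = 1660
  H-H: 4 × 443 = 1772
  Σ(formed) = 3432 kJ
ΔH = Σ(broken) − Σ(formed) = 3616 − 3432 = +184 kJ

ΔH ≈ +184 kJ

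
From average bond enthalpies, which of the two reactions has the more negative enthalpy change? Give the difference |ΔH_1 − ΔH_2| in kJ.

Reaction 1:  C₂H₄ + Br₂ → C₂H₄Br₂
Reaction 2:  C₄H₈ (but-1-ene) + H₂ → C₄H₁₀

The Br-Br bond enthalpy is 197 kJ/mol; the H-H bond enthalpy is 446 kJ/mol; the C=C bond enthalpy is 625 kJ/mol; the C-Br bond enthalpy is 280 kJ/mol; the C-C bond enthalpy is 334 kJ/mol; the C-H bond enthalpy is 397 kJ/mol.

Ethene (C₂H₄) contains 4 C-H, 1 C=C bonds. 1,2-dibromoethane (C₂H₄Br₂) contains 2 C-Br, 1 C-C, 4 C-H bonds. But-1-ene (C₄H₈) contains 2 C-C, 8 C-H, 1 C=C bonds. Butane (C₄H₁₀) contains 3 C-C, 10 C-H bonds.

Reaction 1:
  Bonds broken (reactants):
    Br-Br: 1 × 197 = 197
    C-H: 4 × 397 = 1588
    C=C: 1 × 625 = 625
    Σ(broken) = 2410 kJ
  Bonds formed (products):
    C-Br: 2 × 280 = 560
    C-C: 1 × 334 = 334
    C-H: 4 × 397 = 1588
    Σ(formed) = 2482 kJ
  ΔH_1 = 2410 − 2482 = −72 kJ
Reaction 2:
  Bonds broken (reactants):
    C-C: 2 × 334 = 668
    C-H: 8 × 397 = 3176
    C=C: 1 × 625 = 625
    H-H: 1 × 446 = 446
    Σ(broken) = 4915 kJ
  Bonds formed (products):
    C-C: 3 × 334 = 1002
    C-H: 10 × 397 = 3970
    Σ(formed) = 4972 kJ
  ΔH_2 = 4915 − 4972 = −57 kJ
ΔH_1 − ΔH_2 = −15 kJ, so reaction 1 has the more negative ΔH; |ΔH_1 − ΔH_2| = 15 kJ.

Reaction 1, by 15 kJ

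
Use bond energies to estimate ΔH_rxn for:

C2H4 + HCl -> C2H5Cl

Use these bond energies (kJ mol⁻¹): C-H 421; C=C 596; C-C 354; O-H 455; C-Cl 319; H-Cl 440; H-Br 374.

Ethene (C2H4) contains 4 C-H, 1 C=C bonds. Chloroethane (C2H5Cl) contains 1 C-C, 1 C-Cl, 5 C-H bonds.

ΔH ≈ −58 kJ

Bonds broken (reactants):
  C-H: 4 × 421 = 1684
  C=C: 1 × 596 = 596
  H-Cl: 1 × 440 = 440
  Σ(broken) = 2720 kJ
Bonds formed (products):
  C-C: 1 × 354 = 354
  C-Cl: 1 × 319 = 319
  C-H: 5 × 421 = 2105
  Σ(formed) = 2778 kJ
ΔH = Σ(broken) − Σ(formed) = 2720 − 2778 = −58 kJ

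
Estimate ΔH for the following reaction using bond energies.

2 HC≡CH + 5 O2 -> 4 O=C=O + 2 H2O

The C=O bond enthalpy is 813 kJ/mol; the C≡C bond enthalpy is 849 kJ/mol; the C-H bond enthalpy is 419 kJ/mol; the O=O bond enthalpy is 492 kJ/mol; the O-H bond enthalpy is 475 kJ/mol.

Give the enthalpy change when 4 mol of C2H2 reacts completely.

Bonds broken (reactants):
  C≡C: 2 × 849 = 1698
  C-H: 4 × 419 = 1676
  O=O: 5 × 492 = 2460
  Σ(broken) = 5834 kJ
Bonds formed (products):
  C=O: 8 × 813 = 6504
  O-H: 4 × 475 = 1900
  Σ(formed) = 8404 kJ
ΔH = Σ(broken) − Σ(formed) = 5834 − 8404 = −2570 kJ
For 2× the reaction as written: 2 × (−2570) = −5140 kJ

ΔH = −5140 kJ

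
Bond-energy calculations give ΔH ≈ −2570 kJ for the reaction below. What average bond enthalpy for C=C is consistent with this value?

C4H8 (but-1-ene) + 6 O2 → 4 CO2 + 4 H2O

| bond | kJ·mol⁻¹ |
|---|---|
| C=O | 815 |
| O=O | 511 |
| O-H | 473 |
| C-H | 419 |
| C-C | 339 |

Let D be the C=C bond energy.
Σ(broken) = 2×339 + 8×419 + 1×D + 6×511 = 7096 + D
Σ(formed) = 8×815 + 8×473 = 10304
ΔH = Σ(broken) − Σ(formed) = (7096 + D) − (10304) = −3208 + D
Setting this equal to −2570 kJ gives D = 638 kJ/mol.

D(C=C) ≈ 638 kJ/mol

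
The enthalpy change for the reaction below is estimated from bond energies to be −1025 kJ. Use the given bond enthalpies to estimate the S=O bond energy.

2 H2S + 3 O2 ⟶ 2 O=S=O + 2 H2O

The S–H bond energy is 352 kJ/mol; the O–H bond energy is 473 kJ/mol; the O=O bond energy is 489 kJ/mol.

Let D be the S=O bond energy.
Σ(broken) = 3×489 + 4×352 = 2875
Σ(formed) = 4×473 + 4×D = 1892 + 4D
ΔH = Σ(broken) − Σ(formed) = (2875) − (1892 + 4D) = +983 − 4D
Setting this equal to −1025 kJ gives 4D = 2008, so D = 502 kJ/mol.

D(S=O) ≈ 502 kJ/mol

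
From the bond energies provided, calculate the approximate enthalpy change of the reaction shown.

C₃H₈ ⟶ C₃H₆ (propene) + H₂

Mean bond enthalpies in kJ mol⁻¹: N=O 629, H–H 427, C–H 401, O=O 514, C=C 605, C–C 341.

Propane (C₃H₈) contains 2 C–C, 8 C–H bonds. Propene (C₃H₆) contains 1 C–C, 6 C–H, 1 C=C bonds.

Bonds broken (reactants):
  C–C: 2 × 341 = 682
  C–H: 8 × 401 = 3208
  Σ(broken) = 3890 kJ
Bonds formed (products):
  C–C: 1 × 341 = 341
  C–H: 6 × 401 = 2406
  C=C: 1 × 605 = 605
  H–H: 1 × 427 = 427
  Σ(formed) = 3779 kJ
ΔH = Σ(broken) − Σ(formed) = 3890 − 3779 = +111 kJ

ΔH ≈ +111 kJ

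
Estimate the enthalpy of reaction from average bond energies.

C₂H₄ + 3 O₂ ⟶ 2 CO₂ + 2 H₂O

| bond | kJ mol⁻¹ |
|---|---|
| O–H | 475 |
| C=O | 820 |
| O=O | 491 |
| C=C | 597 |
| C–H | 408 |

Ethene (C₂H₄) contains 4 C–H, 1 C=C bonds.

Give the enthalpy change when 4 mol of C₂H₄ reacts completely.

ΔH = −5912 kJ

Bonds broken (reactants):
  C–H: 4 × 408 = 1632
  C=C: 1 × 597 = 597
  O=O: 3 × 491 = 1473
  Σ(broken) = 3702 kJ
Bonds formed (products):
  C=O: 4 × 820 = 3280
  O–H: 4 × 475 = 1900
  Σ(formed) = 5180 kJ
ΔH = Σ(broken) − Σ(formed) = 3702 − 5180 = −1478 kJ
For 4× the reaction as written: 4 × (−1478) = −5912 kJ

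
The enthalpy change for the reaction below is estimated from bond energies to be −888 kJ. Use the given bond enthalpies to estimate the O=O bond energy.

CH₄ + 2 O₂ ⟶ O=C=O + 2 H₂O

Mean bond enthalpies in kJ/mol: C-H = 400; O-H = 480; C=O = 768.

Let D be the O=O bond energy.
Σ(broken) = 4×400 + 2×D = 1600 + 2D
Σ(formed) = 2×768 + 4×480 = 3456
ΔH = Σ(broken) − Σ(formed) = (1600 + 2D) − (3456) = −1856 + 2D
Setting this equal to −888 kJ gives 2D = 968, so D = 484 kJ/mol.

D(O=O) ≈ 484 kJ/mol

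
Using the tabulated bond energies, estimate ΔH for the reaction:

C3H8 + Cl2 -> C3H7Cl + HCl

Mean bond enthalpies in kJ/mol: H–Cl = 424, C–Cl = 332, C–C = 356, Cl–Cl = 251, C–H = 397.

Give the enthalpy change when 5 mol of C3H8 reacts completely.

ΔH = −540 kJ

Bonds broken (reactants):
  C–C: 2 × 356 = 712
  C–H: 8 × 397 = 3176
  Cl–Cl: 1 × 251 = 251
  Σ(broken) = 4139 kJ
Bonds formed (products):
  C–C: 2 × 356 = 712
  C–Cl: 1 × 332 = 332
  C–H: 7 × 397 = 2779
  H–Cl: 1 × 424 = 424
  Σ(formed) = 4247 kJ
ΔH = Σ(broken) − Σ(formed) = 4139 − 4247 = −108 kJ
For 5× the reaction as written: 5 × (−108) = −540 kJ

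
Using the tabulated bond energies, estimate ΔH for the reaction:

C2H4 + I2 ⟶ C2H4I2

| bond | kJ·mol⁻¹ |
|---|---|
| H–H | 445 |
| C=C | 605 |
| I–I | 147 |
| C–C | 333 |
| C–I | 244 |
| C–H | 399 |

Bonds broken (reactants):
  C–H: 4 × 399 = 1596
  C=C: 1 × 605 = 605
  I–I: 1 × 147 = 147
  Σ(broken) = 2348 kJ
Bonds formed (products):
  C–C: 1 × 333 = 333
  C–H: 4 × 399 = 1596
  C–I: 2 × 244 = 488
  Σ(formed) = 2417 kJ
ΔH = Σ(broken) − Σ(formed) = 2348 − 2417 = −69 kJ

ΔH ≈ −69 kJ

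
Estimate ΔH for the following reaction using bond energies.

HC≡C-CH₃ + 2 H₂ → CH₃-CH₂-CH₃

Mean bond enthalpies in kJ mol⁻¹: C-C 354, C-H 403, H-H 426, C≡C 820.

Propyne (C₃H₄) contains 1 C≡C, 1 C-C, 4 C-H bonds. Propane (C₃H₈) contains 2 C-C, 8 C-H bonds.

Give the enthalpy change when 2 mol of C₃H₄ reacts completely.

Bonds broken (reactants):
  C≡C: 1 × 820 = 820
  C-C: 1 × 354 = 354
  C-H: 4 × 403 = 1612
  H-H: 2 × 426 = 852
  Σ(broken) = 3638 kJ
Bonds formed (products):
  C-C: 2 × 354 = 708
  C-H: 8 × 403 = 3224
  Σ(formed) = 3932 kJ
ΔH = Σ(broken) − Σ(formed) = 3638 − 3932 = −294 kJ
For 2× the reaction as written: 2 × (−294) = −588 kJ

ΔH = −588 kJ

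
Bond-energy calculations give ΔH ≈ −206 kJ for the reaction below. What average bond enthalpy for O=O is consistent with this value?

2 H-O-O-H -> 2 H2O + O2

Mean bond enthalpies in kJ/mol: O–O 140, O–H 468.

D(O=O) ≈ 486 kJ/mol

Let D be the O=O bond energy.
Σ(broken) = 4×468 + 2×140 = 2152
Σ(formed) = 4×468 + 1×D = 1872 + D
ΔH = Σ(broken) − Σ(formed) = (2152) − (1872 + D) = +280 − D
Setting this equal to −206 kJ gives D = 486 kJ/mol.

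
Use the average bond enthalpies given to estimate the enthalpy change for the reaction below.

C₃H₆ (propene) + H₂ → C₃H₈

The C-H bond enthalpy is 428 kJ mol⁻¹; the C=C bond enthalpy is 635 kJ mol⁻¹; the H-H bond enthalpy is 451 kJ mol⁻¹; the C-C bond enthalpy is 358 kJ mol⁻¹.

ΔH ≈ −128 kJ

Bonds broken (reactants):
  C-C: 1 × 358 = 358
  C-H: 6 × 428 = 2568
  C=C: 1 × 635 = 635
  H-H: 1 × 451 = 451
  Σ(broken) = 4012 kJ
Bonds formed (products):
  C-C: 2 × 358 = 716
  C-H: 8 × 428 = 3424
  Σ(formed) = 4140 kJ
ΔH = Σ(broken) − Σ(formed) = 4012 − 4140 = −128 kJ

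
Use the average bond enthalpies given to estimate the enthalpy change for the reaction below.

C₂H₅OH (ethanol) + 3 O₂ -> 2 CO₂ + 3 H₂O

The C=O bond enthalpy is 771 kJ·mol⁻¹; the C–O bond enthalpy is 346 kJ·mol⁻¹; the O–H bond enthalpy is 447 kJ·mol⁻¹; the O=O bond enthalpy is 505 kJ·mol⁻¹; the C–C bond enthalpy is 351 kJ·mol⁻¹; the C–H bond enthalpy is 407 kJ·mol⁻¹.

ΔH ≈ −1072 kJ

Bonds broken (reactants):
  C–C: 1 × 351 = 351
  C–H: 5 × 407 = 2035
  C–O: 1 × 346 = 346
  O–H: 1 × 447 = 447
  O=O: 3 × 505 = 1515
  Σ(broken) = 4694 kJ
Bonds formed (products):
  C=O: 4 × 771 = 3084
  O–H: 6 × 447 = 2682
  Σ(formed) = 5766 kJ
ΔH = Σ(broken) − Σ(formed) = 4694 − 5766 = −1072 kJ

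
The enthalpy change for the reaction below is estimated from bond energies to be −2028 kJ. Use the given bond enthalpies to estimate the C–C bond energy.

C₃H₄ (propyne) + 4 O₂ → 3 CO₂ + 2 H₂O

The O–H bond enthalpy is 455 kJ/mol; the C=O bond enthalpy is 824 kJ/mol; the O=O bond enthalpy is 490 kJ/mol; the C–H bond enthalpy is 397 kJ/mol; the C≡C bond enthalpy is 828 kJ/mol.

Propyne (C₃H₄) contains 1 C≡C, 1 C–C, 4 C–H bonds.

D(C–C) ≈ 360 kJ/mol

Let D be the C–C bond energy.
Σ(broken) = 1×828 + 1×D + 4×397 + 4×490 = 4376 + D
Σ(formed) = 6×824 + 4×455 = 6764
ΔH = Σ(broken) − Σ(formed) = (4376 + D) − (6764) = −2388 + D
Setting this equal to −2028 kJ gives D = 360 kJ/mol.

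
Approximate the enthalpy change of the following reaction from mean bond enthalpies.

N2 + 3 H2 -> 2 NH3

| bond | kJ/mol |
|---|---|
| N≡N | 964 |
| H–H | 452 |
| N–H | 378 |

Bonds broken (reactants):
  H–H: 3 × 452 = 1356
  N≡N: 1 × 964 = 964
  Σ(broken) = 2320 kJ
Bonds formed (products):
  N–H: 6 × 378 = 2268
  Σ(formed) = 2268 kJ
ΔH = Σ(broken) − Σ(formed) = 2320 − 2268 = +52 kJ

ΔH ≈ +52 kJ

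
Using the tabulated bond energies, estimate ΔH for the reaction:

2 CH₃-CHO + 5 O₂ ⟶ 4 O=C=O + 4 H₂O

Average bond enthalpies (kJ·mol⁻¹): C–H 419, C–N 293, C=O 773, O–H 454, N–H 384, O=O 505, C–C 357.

ΔH ≈ −1679 kJ

Bonds broken (reactants):
  C–C: 2 × 357 = 714
  C–H: 8 × 419 = 3352
  C=O: 2 × 773 = 1546
  O=O: 5 × 505 = 2525
  Σ(broken) = 8137 kJ
Bonds formed (products):
  C=O: 8 × 773 = 6184
  O–H: 8 × 454 = 3632
  Σ(formed) = 9816 kJ
ΔH = Σ(broken) − Σ(formed) = 8137 − 9816 = −1679 kJ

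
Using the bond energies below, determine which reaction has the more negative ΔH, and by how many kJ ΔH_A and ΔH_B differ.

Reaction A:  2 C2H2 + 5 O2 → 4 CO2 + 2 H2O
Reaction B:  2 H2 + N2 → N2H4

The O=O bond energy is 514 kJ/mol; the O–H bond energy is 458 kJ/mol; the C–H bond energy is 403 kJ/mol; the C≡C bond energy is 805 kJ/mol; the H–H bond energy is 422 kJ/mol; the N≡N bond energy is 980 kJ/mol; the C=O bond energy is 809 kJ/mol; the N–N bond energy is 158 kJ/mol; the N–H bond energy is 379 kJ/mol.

Reaction A, by 2662 kJ

Reaction A:
  Bonds broken (reactants):
    C≡C: 2 × 805 = 1610
    C–H: 4 × 403 = 1612
    O=O: 5 × 514 = 2570
    Σ(broken) = 5792 kJ
  Bonds formed (products):
    C=O: 8 × 809 = 6472
    O–H: 4 × 458 = 1832
    Σ(formed) = 8304 kJ
  ΔH_A = 5792 − 8304 = −2512 kJ
Reaction B:
  Bonds broken (reactants):
    H–H: 2 × 422 = 844
    N≡N: 1 × 980 = 980
    Σ(broken) = 1824 kJ
  Bonds formed (products):
    N–H: 4 × 379 = 1516
    N–N: 1 × 158 = 158
    Σ(formed) = 1674 kJ
  ΔH_B = 1824 − 1674 = +150 kJ
ΔH_A − ΔH_B = −2662 kJ, so reaction A has the more negative ΔH; |ΔH_A − ΔH_B| = 2662 kJ.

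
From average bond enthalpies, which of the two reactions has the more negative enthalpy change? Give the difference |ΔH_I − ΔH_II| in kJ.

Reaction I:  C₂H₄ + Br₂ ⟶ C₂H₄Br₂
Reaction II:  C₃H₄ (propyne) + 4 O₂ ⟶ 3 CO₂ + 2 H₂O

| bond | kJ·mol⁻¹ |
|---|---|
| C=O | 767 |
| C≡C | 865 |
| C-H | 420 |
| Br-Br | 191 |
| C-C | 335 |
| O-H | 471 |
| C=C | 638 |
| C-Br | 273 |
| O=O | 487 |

Reaction I:
  Bonds broken (reactants):
    Br-Br: 1 × 191 = 191
    C-H: 4 × 420 = 1680
    C=C: 1 × 638 = 638
    Σ(broken) = 2509 kJ
  Bonds formed (products):
    C-Br: 2 × 273 = 546
    C-C: 1 × 335 = 335
    C-H: 4 × 420 = 1680
    Σ(formed) = 2561 kJ
  ΔH_I = 2509 − 2561 = −52 kJ
Reaction II:
  Bonds broken (reactants):
    C≡C: 1 × 865 = 865
    C-C: 1 × 335 = 335
    C-H: 4 × 420 = 1680
    O=O: 4 × 487 = 1948
    Σ(broken) = 4828 kJ
  Bonds formed (products):
    C=O: 6 × 767 = 4602
    O-H: 4 × 471 = 1884
    Σ(formed) = 6486 kJ
  ΔH_II = 4828 − 6486 = −1658 kJ
ΔH_I − ΔH_II = +1606 kJ, so reaction II has the more negative ΔH; |ΔH_I − ΔH_II| = 1606 kJ.

Reaction II, by 1606 kJ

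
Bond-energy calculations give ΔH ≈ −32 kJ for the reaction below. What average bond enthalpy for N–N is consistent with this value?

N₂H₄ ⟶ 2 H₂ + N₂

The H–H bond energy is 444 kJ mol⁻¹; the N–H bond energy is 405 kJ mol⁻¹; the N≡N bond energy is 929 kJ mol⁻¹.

D(N–N) ≈ 165 kJ/mol

Let D be the N–N bond energy.
Σ(broken) = 4×405 + 1×D = 1620 + D
Σ(formed) = 2×444 + 1×929 = 1817
ΔH = Σ(broken) − Σ(formed) = (1620 + D) − (1817) = −197 + D
Setting this equal to −32 kJ gives D = 165 kJ/mol.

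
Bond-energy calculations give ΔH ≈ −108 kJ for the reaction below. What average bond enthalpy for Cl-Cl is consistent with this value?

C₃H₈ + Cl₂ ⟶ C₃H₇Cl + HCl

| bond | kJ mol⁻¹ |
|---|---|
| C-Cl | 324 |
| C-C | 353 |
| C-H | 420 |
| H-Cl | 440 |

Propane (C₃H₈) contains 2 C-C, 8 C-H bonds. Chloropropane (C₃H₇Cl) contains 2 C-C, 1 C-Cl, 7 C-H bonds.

Let D be the Cl-Cl bond energy.
Σ(broken) = 2×353 + 8×420 + 1×D = 4066 + D
Σ(formed) = 2×353 + 1×324 + 7×420 + 1×440 = 4410
ΔH = Σ(broken) − Σ(formed) = (4066 + D) − (4410) = −344 + D
Setting this equal to −108 kJ gives D = 236 kJ/mol.

D(Cl-Cl) ≈ 236 kJ/mol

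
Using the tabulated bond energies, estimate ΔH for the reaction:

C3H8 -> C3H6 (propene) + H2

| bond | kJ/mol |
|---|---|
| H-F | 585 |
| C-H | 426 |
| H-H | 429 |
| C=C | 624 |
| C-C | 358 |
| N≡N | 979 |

Bonds broken (reactants):
  C-C: 2 × 358 = 716
  C-H: 8 × 426 = 3408
  Σ(broken) = 4124 kJ
Bonds formed (products):
  C-C: 1 × 358 = 358
  C-H: 6 × 426 = 2556
  C=C: 1 × 624 = 624
  H-H: 1 × 429 = 429
  Σ(formed) = 3967 kJ
ΔH = Σ(broken) − Σ(formed) = 4124 − 3967 = +157 kJ

ΔH ≈ +157 kJ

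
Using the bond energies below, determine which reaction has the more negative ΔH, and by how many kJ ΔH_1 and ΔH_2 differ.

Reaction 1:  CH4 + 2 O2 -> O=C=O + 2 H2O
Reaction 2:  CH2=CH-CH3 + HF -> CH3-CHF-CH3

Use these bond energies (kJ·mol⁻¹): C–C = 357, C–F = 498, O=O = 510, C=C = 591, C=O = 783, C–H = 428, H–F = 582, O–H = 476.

Reaction 1, by 628 kJ

Reaction 1:
  Bonds broken (reactants):
    C–H: 4 × 428 = 1712
    O=O: 2 × 510 = 1020
    Σ(broken) = 2732 kJ
  Bonds formed (products):
    C=O: 2 × 783 = 1566
    O–H: 4 × 476 = 1904
    Σ(formed) = 3470 kJ
  ΔH_1 = 2732 − 3470 = −738 kJ
Reaction 2:
  Bonds broken (reactants):
    C–C: 1 × 357 = 357
    C–H: 6 × 428 = 2568
    C=C: 1 × 591 = 591
    H–F: 1 × 582 = 582
    Σ(broken) = 4098 kJ
  Bonds formed (products):
    C–C: 2 × 357 = 714
    C–F: 1 × 498 = 498
    C–H: 7 × 428 = 2996
    Σ(formed) = 4208 kJ
  ΔH_2 = 4098 − 4208 = −110 kJ
ΔH_1 − ΔH_2 = −628 kJ, so reaction 1 has the more negative ΔH; |ΔH_1 − ΔH_2| = 628 kJ.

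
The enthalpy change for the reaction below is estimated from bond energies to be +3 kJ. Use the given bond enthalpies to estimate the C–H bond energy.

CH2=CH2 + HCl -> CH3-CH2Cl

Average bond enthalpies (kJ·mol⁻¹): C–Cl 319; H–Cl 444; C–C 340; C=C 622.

Let D be the C–H bond energy.
Σ(broken) = 4×D + 1×622 + 1×444 = 1066 + 4D
Σ(formed) = 1×340 + 1×319 + 5×D = 659 + 5D
ΔH = Σ(broken) − Σ(formed) = (1066 + 4D) − (659 + 5D) = +407 − D
Setting this equal to +3 kJ gives D = 404 kJ/mol.

D(C–H) ≈ 404 kJ/mol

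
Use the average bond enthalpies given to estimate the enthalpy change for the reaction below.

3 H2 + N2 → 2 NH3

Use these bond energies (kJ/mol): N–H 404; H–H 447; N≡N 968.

Bonds broken (reactants):
  H–H: 3 × 447 = 1341
  N≡N: 1 × 968 = 968
  Σ(broken) = 2309 kJ
Bonds formed (products):
  N–H: 6 × 404 = 2424
  Σ(formed) = 2424 kJ
ΔH = Σ(broken) − Σ(formed) = 2309 − 2424 = −115 kJ

ΔH ≈ −115 kJ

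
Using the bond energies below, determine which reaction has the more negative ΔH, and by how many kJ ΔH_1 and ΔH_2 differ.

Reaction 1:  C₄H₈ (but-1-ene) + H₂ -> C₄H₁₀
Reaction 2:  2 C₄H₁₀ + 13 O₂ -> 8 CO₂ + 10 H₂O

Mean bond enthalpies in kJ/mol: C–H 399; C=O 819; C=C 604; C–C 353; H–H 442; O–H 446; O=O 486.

Reaction 1:
  Bonds broken (reactants):
    C–C: 2 × 353 = 706
    C–H: 8 × 399 = 3192
    C=C: 1 × 604 = 604
    H–H: 1 × 442 = 442
    Σ(broken) = 4944 kJ
  Bonds formed (products):
    C–C: 3 × 353 = 1059
    C–H: 10 × 399 = 3990
    Σ(formed) = 5049 kJ
  ΔH_1 = 4944 − 5049 = −105 kJ
Reaction 2:
  Bonds broken (reactants):
    C–C: 6 × 353 = 2118
    C–H: 20 × 399 = 7980
    O=O: 13 × 486 = 6318
    Σ(broken) = 16416 kJ
  Bonds formed (products):
    C=O: 16 × 819 = 13104
    O–H: 20 × 446 = 8920
    Σ(formed) = 22024 kJ
  ΔH_2 = 16416 − 22024 = −5608 kJ
ΔH_1 − ΔH_2 = +5503 kJ, so reaction 2 has the more negative ΔH; |ΔH_1 − ΔH_2| = 5503 kJ.

Reaction 2, by 5503 kJ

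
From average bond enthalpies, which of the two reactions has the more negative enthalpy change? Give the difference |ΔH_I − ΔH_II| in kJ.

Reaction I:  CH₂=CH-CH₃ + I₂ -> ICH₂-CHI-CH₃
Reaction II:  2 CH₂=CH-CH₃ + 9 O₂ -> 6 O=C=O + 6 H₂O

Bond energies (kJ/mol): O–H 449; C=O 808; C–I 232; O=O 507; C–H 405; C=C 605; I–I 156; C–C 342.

Reaction I:
  Bonds broken (reactants):
    C–C: 1 × 342 = 342
    C–H: 6 × 405 = 2430
    C=C: 1 × 605 = 605
    I–I: 1 × 156 = 156
    Σ(broken) = 3533 kJ
  Bonds formed (products):
    C–C: 2 × 342 = 684
    C–H: 6 × 405 = 2430
    C–I: 2 × 232 = 464
    Σ(formed) = 3578 kJ
  ΔH_I = 3533 − 3578 = −45 kJ
Reaction II:
  Bonds broken (reactants):
    C–C: 2 × 342 = 684
    C–H: 12 × 405 = 4860
    C=C: 2 × 605 = 1210
    O=O: 9 × 507 = 4563
    Σ(broken) = 11317 kJ
  Bonds formed (products):
    C=O: 12 × 808 = 9696
    O–H: 12 × 449 = 5388
    Σ(formed) = 15084 kJ
  ΔH_II = 11317 − 15084 = −3767 kJ
ΔH_I − ΔH_II = +3722 kJ, so reaction II has the more negative ΔH; |ΔH_I − ΔH_II| = 3722 kJ.

Reaction II, by 3722 kJ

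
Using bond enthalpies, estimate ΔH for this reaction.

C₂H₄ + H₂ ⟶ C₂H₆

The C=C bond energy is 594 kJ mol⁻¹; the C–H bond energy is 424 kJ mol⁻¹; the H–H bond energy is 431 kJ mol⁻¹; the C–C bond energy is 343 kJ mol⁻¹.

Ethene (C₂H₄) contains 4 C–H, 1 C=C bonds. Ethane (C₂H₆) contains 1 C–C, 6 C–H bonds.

ΔH ≈ −166 kJ

Bonds broken (reactants):
  C–H: 4 × 424 = 1696
  C=C: 1 × 594 = 594
  H–H: 1 × 431 = 431
  Σ(broken) = 2721 kJ
Bonds formed (products):
  C–C: 1 × 343 = 343
  C–H: 6 × 424 = 2544
  Σ(formed) = 2887 kJ
ΔH = Σ(broken) − Σ(formed) = 2721 − 2887 = −166 kJ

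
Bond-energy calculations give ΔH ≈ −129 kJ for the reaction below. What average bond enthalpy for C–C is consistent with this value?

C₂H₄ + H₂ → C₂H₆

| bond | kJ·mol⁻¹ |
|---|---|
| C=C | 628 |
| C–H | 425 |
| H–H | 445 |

Let D be the C–C bond energy.
Σ(broken) = 4×425 + 1×628 + 1×445 = 2773
Σ(formed) = 1×D + 6×425 = 2550 + D
ΔH = Σ(broken) − Σ(formed) = (2773) − (2550 + D) = +223 − D
Setting this equal to −129 kJ gives D = 352 kJ/mol.

D(C–C) ≈ 352 kJ/mol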